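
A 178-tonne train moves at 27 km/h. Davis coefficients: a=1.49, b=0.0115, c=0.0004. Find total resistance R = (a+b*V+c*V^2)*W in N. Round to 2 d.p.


b*V = 0.0115 * 27 = 0.3105
c*V^2 = 0.0004 * 729 = 0.2916
R_per_t = 1.49 + 0.3105 + 0.2916 = 2.0921 N/t
R_total = 2.0921 * 178 = 372.39 N

372.39


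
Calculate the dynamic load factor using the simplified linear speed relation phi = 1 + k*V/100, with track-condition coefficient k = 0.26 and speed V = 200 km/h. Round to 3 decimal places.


phi = 1 + k * V / 100
phi = 1 + 0.26 * 200 / 100
phi = 1 + 0.52
phi = 1.520

1.520


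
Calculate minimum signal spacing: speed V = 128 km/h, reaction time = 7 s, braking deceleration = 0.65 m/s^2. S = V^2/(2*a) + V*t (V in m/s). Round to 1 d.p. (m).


V = 128 / 3.6 = 35.5556 m/s
Braking distance = 35.5556^2 / (2*0.65) = 972.4596 m
Sighting distance = 35.5556 * 7 = 248.8889 m
S = 972.4596 + 248.8889 = 1221.3 m

1221.3


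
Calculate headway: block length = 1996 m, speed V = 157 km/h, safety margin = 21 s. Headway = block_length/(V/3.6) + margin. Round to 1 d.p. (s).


V = 157 / 3.6 = 43.6111 m/s
Block traversal time = 1996 / 43.6111 = 45.7682 s
Headway = 45.7682 + 21
Headway = 66.8 s

66.8


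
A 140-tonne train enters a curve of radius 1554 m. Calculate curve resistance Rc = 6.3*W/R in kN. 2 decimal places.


Rc = 6.3 * W / R
Rc = 6.3 * 140 / 1554
Rc = 882.0 / 1554
Rc = 0.57 kN

0.57


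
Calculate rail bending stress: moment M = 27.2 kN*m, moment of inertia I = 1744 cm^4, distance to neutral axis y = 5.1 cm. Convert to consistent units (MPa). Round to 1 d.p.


Convert units:
M = 27.2 kN*m = 27200000 N*mm
y = 5.1 cm = 51 mm
I = 1744 cm^4 = 17440000 mm^4
sigma = 27200000 * 51 / 17440000
sigma = 79.5 MPa

79.5


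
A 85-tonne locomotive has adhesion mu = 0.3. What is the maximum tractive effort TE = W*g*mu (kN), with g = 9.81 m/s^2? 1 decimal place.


TE_max = W * g * mu
TE_max = 85 * 9.81 * 0.3
TE_max = 833.85 * 0.3
TE_max = 250.2 kN

250.2


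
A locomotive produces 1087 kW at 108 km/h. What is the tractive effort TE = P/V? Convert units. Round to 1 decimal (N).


Convert: P = 1087 kW = 1087000 W
V = 108 / 3.6 = 30.0 m/s
TE = 1087000 / 30.0
TE = 36233.3 N

36233.3


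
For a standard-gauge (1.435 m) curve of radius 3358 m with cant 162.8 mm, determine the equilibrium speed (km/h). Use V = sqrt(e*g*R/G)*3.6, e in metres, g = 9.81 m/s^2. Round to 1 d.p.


Convert cant: e = 162.8 mm = 0.1628 m
V_ms = sqrt(0.1628 * 9.81 * 3358 / 1.435)
V_ms = sqrt(3737.250414) = 61.1331 m/s
V = 61.1331 * 3.6 = 220.1 km/h

220.1


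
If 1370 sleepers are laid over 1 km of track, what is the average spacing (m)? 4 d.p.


Spacing = 1000 m / number of sleepers
Spacing = 1000 / 1370
Spacing = 0.7299 m

0.7299


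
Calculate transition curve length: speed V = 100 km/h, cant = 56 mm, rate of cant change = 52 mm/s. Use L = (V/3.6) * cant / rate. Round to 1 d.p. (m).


Convert speed: V = 100 / 3.6 = 27.7778 m/s
L = 27.7778 * 56 / 52
L = 1555.5556 / 52
L = 29.9 m

29.9


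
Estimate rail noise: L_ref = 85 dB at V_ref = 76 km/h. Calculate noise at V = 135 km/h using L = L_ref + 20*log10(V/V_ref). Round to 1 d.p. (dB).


V/V_ref = 135 / 76 = 1.776316
log10(1.776316) = 0.24952
20 * 0.24952 = 4.9904
L = 85 + 4.9904 = 90.0 dB

90.0


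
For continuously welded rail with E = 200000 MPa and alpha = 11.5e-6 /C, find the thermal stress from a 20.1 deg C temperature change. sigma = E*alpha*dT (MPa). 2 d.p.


sigma = E * alpha * dT
sigma = 200000 * 11.5e-6 * 20.1
sigma = 2.3 * 20.1
sigma = 46.23 MPa

46.23


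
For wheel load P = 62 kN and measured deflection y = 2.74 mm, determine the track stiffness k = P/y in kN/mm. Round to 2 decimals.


Track stiffness k = P / y
k = 62 / 2.74
k = 22.63 kN/mm

22.63


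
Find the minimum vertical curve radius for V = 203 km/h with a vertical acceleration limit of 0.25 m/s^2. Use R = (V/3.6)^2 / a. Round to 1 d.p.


Convert speed: V = 203 / 3.6 = 56.3889 m/s
V^2 = 3179.7068 m^2/s^2
R_v = 3179.7068 / 0.25
R_v = 12718.8 m

12718.8


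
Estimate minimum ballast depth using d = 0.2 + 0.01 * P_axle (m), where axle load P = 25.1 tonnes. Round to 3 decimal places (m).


d = 0.2 + 0.01 * 25.1
d = 0.2 + 0.251
d = 0.451 m

0.451


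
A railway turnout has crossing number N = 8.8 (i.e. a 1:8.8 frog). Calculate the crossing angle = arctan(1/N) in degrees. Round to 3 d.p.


1/N = 1/8.8 = 0.113636
angle = arctan(0.113636) = 0.113151 rad
angle = 0.113151 * 180/pi = 6.483 degrees

6.483


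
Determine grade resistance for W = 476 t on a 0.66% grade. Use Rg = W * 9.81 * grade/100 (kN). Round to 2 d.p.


Rg = W * 9.81 * grade / 100
Rg = 476 * 9.81 * 0.66 / 100
Rg = 4669.56 * 0.0066
Rg = 30.82 kN

30.82


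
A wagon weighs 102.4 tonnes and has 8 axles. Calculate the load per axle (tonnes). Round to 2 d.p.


Load per axle = total weight / number of axles
Load = 102.4 / 8
Load = 12.80 tonnes

12.80


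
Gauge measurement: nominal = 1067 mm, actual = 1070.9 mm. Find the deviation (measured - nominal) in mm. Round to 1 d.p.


Deviation = measured - nominal
Deviation = 1070.9 - 1067
Deviation = 3.9 mm

3.9


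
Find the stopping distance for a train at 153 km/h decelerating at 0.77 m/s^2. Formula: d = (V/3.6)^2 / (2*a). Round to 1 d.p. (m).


Convert speed: V = 153 / 3.6 = 42.5 m/s
V^2 = 1806.25
d = 1806.25 / (2 * 0.77)
d = 1806.25 / 1.54
d = 1172.9 m

1172.9


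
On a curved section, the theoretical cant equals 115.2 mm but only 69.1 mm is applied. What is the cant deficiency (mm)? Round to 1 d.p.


Cant deficiency = equilibrium cant - actual cant
CD = 115.2 - 69.1
CD = 46.1 mm

46.1


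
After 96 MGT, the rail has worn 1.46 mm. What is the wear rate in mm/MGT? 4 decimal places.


Wear rate = total wear / cumulative tonnage
Rate = 1.46 / 96
Rate = 0.0152 mm/MGT

0.0152


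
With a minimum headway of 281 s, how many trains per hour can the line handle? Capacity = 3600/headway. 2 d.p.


Capacity = 3600 / headway
Capacity = 3600 / 281
Capacity = 12.81 trains/hour

12.81


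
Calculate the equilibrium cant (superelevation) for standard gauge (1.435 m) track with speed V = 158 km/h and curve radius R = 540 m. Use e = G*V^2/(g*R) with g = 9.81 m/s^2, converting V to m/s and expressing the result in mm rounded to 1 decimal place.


Convert speed: V = 158 / 3.6 = 43.8889 m/s
Apply formula: e = 1.435 * 43.8889^2 / (9.81 * 540)
e = 1.435 * 1926.2346 / 5297.4
e = 0.521793 m = 521.8 mm

521.8


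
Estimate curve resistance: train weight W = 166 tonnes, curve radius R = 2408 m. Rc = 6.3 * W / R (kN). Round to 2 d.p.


Rc = 6.3 * W / R
Rc = 6.3 * 166 / 2408
Rc = 1045.8 / 2408
Rc = 0.43 kN

0.43


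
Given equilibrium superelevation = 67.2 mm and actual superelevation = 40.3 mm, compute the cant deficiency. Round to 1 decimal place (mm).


Cant deficiency = equilibrium cant - actual cant
CD = 67.2 - 40.3
CD = 26.9 mm

26.9


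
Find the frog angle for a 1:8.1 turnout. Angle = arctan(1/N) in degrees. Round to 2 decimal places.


1/N = 1/8.1 = 0.123457
angle = arctan(0.123457) = 0.122835 rad
angle = 0.122835 * 180/pi = 7.04 degrees

7.04


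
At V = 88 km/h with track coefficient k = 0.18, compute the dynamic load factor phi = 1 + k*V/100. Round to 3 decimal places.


phi = 1 + k * V / 100
phi = 1 + 0.18 * 88 / 100
phi = 1 + 0.1584
phi = 1.158

1.158


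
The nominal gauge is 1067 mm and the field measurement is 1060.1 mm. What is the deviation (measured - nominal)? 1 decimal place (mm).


Deviation = measured - nominal
Deviation = 1060.1 - 1067
Deviation = -6.9 mm

-6.9


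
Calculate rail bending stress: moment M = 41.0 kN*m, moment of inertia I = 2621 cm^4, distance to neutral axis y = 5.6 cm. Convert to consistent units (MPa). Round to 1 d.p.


Convert units:
M = 41.0 kN*m = 41000000 N*mm
y = 5.6 cm = 56 mm
I = 2621 cm^4 = 26210000 mm^4
sigma = 41000000 * 56 / 26210000
sigma = 87.6 MPa

87.6


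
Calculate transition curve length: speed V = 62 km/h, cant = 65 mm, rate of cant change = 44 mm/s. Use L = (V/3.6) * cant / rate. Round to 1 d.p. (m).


Convert speed: V = 62 / 3.6 = 17.2222 m/s
L = 17.2222 * 65 / 44
L = 1119.4444 / 44
L = 25.4 m

25.4


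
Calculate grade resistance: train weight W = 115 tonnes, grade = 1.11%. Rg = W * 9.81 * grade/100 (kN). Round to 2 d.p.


Rg = W * 9.81 * grade / 100
Rg = 115 * 9.81 * 1.11 / 100
Rg = 1128.15 * 0.0111
Rg = 12.52 kN

12.52


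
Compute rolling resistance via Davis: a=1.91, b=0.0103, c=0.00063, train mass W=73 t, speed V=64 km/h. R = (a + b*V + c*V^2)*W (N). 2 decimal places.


b*V = 0.0103 * 64 = 0.6592
c*V^2 = 0.00063 * 4096 = 2.58048
R_per_t = 1.91 + 0.6592 + 2.58048 = 5.14968 N/t
R_total = 5.14968 * 73 = 375.93 N

375.93


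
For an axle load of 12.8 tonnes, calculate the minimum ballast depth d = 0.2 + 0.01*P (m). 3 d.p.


d = 0.2 + 0.01 * 12.8
d = 0.2 + 0.128
d = 0.328 m

0.328


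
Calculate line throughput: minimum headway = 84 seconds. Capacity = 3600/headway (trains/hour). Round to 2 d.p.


Capacity = 3600 / headway
Capacity = 3600 / 84
Capacity = 42.86 trains/hour

42.86


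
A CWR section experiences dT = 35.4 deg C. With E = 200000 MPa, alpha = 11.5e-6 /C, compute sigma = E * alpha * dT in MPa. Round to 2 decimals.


sigma = E * alpha * dT
sigma = 200000 * 11.5e-6 * 35.4
sigma = 2.3 * 35.4
sigma = 81.42 MPa

81.42


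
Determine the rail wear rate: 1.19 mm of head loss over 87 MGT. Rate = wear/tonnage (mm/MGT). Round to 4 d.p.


Wear rate = total wear / cumulative tonnage
Rate = 1.19 / 87
Rate = 0.0137 mm/MGT

0.0137


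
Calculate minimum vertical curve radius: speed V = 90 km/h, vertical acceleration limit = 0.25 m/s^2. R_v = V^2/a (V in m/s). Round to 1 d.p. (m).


Convert speed: V = 90 / 3.6 = 25.0 m/s
V^2 = 625.0 m^2/s^2
R_v = 625.0 / 0.25
R_v = 2500.0 m

2500.0


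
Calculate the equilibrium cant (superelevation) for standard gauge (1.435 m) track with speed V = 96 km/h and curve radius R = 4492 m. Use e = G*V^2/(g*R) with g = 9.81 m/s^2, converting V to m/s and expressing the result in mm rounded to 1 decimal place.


Convert speed: V = 96 / 3.6 = 26.6667 m/s
Apply formula: e = 1.435 * 26.6667^2 / (9.81 * 4492)
e = 1.435 * 711.1111 / 44066.52
e = 0.023157 m = 23.2 mm

23.2


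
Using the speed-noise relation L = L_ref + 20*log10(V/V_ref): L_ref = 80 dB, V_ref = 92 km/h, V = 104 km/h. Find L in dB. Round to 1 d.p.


V/V_ref = 104 / 92 = 1.130435
log10(1.130435) = 0.053246
20 * 0.053246 = 1.0649
L = 80 + 1.0649 = 81.1 dB

81.1


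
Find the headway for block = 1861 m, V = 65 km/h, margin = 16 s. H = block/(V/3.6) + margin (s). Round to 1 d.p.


V = 65 / 3.6 = 18.0556 m/s
Block traversal time = 1861 / 18.0556 = 103.0708 s
Headway = 103.0708 + 16
Headway = 119.1 s

119.1


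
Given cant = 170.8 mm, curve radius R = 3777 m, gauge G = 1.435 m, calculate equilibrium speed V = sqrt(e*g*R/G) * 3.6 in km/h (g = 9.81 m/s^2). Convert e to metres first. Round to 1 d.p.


Convert cant: e = 170.8 mm = 0.1708 m
V_ms = sqrt(0.1708 * 9.81 * 3777 / 1.435)
V_ms = sqrt(4410.135746) = 66.4089 m/s
V = 66.4089 * 3.6 = 239.1 km/h

239.1


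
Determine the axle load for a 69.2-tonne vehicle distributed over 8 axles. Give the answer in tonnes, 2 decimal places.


Load per axle = total weight / number of axles
Load = 69.2 / 8
Load = 8.65 tonnes

8.65


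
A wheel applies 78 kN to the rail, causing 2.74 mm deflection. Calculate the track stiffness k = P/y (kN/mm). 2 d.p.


Track stiffness k = P / y
k = 78 / 2.74
k = 28.47 kN/mm

28.47


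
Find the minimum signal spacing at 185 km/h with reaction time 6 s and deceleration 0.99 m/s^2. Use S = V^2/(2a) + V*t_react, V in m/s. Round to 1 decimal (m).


V = 185 / 3.6 = 51.3889 m/s
Braking distance = 51.3889^2 / (2*0.99) = 1333.7464 m
Sighting distance = 51.3889 * 6 = 308.3333 m
S = 1333.7464 + 308.3333 = 1642.1 m

1642.1


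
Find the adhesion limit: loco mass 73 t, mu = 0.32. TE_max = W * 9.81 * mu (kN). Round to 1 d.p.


TE_max = W * g * mu
TE_max = 73 * 9.81 * 0.32
TE_max = 716.13 * 0.32
TE_max = 229.2 kN

229.2


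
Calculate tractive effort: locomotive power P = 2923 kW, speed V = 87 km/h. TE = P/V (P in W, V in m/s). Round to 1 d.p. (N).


Convert: P = 2923 kW = 2923000 W
V = 87 / 3.6 = 24.1667 m/s
TE = 2923000 / 24.1667
TE = 120951.7 N

120951.7


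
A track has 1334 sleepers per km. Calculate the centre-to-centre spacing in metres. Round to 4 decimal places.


Spacing = 1000 m / number of sleepers
Spacing = 1000 / 1334
Spacing = 0.7496 m

0.7496


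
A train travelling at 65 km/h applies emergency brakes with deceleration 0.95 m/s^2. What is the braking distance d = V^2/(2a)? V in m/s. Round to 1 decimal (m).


Convert speed: V = 65 / 3.6 = 18.0556 m/s
V^2 = 326.0031
d = 326.0031 / (2 * 0.95)
d = 326.0031 / 1.9
d = 171.6 m

171.6


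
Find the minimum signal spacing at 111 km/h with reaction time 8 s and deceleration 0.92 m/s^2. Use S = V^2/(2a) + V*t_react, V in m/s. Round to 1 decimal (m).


V = 111 / 3.6 = 30.8333 m/s
Braking distance = 30.8333^2 / (2*0.92) = 516.6818 m
Sighting distance = 30.8333 * 8 = 246.6667 m
S = 516.6818 + 246.6667 = 763.3 m

763.3


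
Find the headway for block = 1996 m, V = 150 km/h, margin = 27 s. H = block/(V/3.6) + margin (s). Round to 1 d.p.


V = 150 / 3.6 = 41.6667 m/s
Block traversal time = 1996 / 41.6667 = 47.904 s
Headway = 47.904 + 27
Headway = 74.9 s

74.9


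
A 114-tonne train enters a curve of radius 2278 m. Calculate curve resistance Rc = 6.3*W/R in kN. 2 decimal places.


Rc = 6.3 * W / R
Rc = 6.3 * 114 / 2278
Rc = 718.2 / 2278
Rc = 0.32 kN

0.32


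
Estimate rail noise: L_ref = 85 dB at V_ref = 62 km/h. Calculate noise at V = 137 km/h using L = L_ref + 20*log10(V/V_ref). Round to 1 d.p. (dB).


V/V_ref = 137 / 62 = 2.209677
log10(2.209677) = 0.344329
20 * 0.344329 = 6.8866
L = 85 + 6.8866 = 91.9 dB

91.9


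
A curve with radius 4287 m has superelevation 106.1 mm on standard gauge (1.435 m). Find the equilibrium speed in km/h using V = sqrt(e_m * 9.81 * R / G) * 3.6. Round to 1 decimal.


Convert cant: e = 106.1 mm = 0.1061 m
V_ms = sqrt(0.1061 * 9.81 * 4287 / 1.435)
V_ms = sqrt(3109.467155) = 55.7626 m/s
V = 55.7626 * 3.6 = 200.7 km/h

200.7


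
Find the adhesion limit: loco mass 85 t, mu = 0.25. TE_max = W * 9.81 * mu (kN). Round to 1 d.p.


TE_max = W * g * mu
TE_max = 85 * 9.81 * 0.25
TE_max = 833.85 * 0.25
TE_max = 208.5 kN

208.5


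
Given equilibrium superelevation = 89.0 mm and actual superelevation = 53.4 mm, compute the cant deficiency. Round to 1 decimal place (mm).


Cant deficiency = equilibrium cant - actual cant
CD = 89.0 - 53.4
CD = 35.6 mm

35.6


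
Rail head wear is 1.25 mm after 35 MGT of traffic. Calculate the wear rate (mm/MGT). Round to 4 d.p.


Wear rate = total wear / cumulative tonnage
Rate = 1.25 / 35
Rate = 0.0357 mm/MGT

0.0357


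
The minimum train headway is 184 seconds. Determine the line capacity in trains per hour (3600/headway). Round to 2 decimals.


Capacity = 3600 / headway
Capacity = 3600 / 184
Capacity = 19.57 trains/hour

19.57


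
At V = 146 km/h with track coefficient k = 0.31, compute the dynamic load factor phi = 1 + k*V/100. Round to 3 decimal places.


phi = 1 + k * V / 100
phi = 1 + 0.31 * 146 / 100
phi = 1 + 0.4526
phi = 1.453

1.453


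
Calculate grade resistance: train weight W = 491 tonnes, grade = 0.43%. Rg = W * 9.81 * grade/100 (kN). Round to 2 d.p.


Rg = W * 9.81 * grade / 100
Rg = 491 * 9.81 * 0.43 / 100
Rg = 4816.71 * 0.0043
Rg = 20.71 kN

20.71


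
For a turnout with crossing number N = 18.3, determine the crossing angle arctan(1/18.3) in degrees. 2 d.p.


1/N = 1/18.3 = 0.054645
angle = arctan(0.054645) = 0.054591 rad
angle = 0.054591 * 180/pi = 3.13 degrees

3.13


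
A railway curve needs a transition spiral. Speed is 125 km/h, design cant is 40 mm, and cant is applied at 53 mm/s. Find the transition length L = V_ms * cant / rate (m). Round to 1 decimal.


Convert speed: V = 125 / 3.6 = 34.7222 m/s
L = 34.7222 * 40 / 53
L = 1388.8889 / 53
L = 26.2 m

26.2


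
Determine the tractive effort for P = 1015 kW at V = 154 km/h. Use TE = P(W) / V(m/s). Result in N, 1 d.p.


Convert: P = 1015 kW = 1015000 W
V = 154 / 3.6 = 42.7778 m/s
TE = 1015000 / 42.7778
TE = 23727.3 N

23727.3


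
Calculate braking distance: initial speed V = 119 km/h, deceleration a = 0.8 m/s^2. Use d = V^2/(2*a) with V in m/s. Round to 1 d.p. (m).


Convert speed: V = 119 / 3.6 = 33.0556 m/s
V^2 = 1092.6698
d = 1092.6698 / (2 * 0.8)
d = 1092.6698 / 1.6
d = 682.9 m

682.9


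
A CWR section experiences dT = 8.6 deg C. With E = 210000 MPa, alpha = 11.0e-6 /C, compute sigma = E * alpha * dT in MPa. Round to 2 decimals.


sigma = E * alpha * dT
sigma = 210000 * 11.0e-6 * 8.6
sigma = 2.31 * 8.6
sigma = 19.87 MPa

19.87


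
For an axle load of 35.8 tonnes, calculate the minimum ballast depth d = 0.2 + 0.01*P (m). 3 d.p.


d = 0.2 + 0.01 * 35.8
d = 0.2 + 0.358
d = 0.558 m

0.558


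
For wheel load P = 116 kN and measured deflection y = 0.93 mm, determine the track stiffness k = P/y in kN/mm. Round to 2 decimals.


Track stiffness k = P / y
k = 116 / 0.93
k = 124.73 kN/mm

124.73


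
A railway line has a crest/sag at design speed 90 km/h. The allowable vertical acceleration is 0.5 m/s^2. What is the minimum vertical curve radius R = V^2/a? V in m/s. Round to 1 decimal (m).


Convert speed: V = 90 / 3.6 = 25.0 m/s
V^2 = 625.0 m^2/s^2
R_v = 625.0 / 0.5
R_v = 1250.0 m

1250.0


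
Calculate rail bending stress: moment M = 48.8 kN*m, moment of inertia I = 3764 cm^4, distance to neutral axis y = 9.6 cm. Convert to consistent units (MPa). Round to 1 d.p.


Convert units:
M = 48.8 kN*m = 48800000 N*mm
y = 9.6 cm = 96 mm
I = 3764 cm^4 = 37640000 mm^4
sigma = 48800000 * 96 / 37640000
sigma = 124.5 MPa

124.5


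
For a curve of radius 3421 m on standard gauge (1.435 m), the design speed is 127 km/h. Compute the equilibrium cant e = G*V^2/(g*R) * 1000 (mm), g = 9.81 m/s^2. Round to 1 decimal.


Convert speed: V = 127 / 3.6 = 35.2778 m/s
Apply formula: e = 1.435 * 35.2778^2 / (9.81 * 3421)
e = 1.435 * 1244.5216 / 33560.01
e = 0.053215 m = 53.2 mm

53.2


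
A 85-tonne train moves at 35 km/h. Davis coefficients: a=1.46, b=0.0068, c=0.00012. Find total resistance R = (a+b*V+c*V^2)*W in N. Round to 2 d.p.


b*V = 0.0068 * 35 = 0.238
c*V^2 = 0.00012 * 1225 = 0.147
R_per_t = 1.46 + 0.238 + 0.147 = 1.845 N/t
R_total = 1.845 * 85 = 156.83 N

156.83


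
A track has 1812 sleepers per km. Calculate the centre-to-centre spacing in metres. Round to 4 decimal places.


Spacing = 1000 m / number of sleepers
Spacing = 1000 / 1812
Spacing = 0.5519 m

0.5519


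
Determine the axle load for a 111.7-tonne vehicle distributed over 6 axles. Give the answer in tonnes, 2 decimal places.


Load per axle = total weight / number of axles
Load = 111.7 / 6
Load = 18.62 tonnes

18.62


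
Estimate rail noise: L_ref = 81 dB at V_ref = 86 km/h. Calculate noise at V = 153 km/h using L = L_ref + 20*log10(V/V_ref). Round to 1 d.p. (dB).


V/V_ref = 153 / 86 = 1.77907
log10(1.77907) = 0.250193
20 * 0.250193 = 5.0039
L = 81 + 5.0039 = 86.0 dB

86.0


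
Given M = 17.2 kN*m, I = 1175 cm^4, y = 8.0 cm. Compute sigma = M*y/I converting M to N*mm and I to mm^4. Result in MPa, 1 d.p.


Convert units:
M = 17.2 kN*m = 17200000 N*mm
y = 8.0 cm = 80 mm
I = 1175 cm^4 = 11750000 mm^4
sigma = 17200000 * 80 / 11750000
sigma = 117.1 MPa

117.1


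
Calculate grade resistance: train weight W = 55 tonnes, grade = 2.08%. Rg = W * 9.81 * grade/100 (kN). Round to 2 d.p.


Rg = W * 9.81 * grade / 100
Rg = 55 * 9.81 * 2.08 / 100
Rg = 539.55 * 0.0208
Rg = 11.22 kN

11.22


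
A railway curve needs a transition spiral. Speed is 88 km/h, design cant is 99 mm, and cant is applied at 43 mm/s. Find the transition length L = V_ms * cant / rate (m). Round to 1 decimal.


Convert speed: V = 88 / 3.6 = 24.4444 m/s
L = 24.4444 * 99 / 43
L = 2420.0 / 43
L = 56.3 m

56.3


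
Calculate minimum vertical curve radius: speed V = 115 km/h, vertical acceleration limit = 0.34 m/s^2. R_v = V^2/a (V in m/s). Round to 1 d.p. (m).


Convert speed: V = 115 / 3.6 = 31.9444 m/s
V^2 = 1020.4475 m^2/s^2
R_v = 1020.4475 / 0.34
R_v = 3001.3 m

3001.3


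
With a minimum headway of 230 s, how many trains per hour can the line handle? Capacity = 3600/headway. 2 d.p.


Capacity = 3600 / headway
Capacity = 3600 / 230
Capacity = 15.65 trains/hour

15.65


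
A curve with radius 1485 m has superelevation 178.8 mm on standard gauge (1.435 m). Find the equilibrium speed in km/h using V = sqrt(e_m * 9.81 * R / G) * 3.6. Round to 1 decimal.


Convert cant: e = 178.8 mm = 0.1788 m
V_ms = sqrt(0.1788 * 9.81 * 1485 / 1.435)
V_ms = sqrt(1815.143958) = 42.6045 m/s
V = 42.6045 * 3.6 = 153.4 km/h

153.4


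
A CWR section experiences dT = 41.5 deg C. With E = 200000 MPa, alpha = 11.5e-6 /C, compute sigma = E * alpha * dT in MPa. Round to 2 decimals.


sigma = E * alpha * dT
sigma = 200000 * 11.5e-6 * 41.5
sigma = 2.3 * 41.5
sigma = 95.45 MPa

95.45


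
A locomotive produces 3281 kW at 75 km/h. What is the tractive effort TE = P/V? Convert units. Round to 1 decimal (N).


Convert: P = 3281 kW = 3281000 W
V = 75 / 3.6 = 20.8333 m/s
TE = 3281000 / 20.8333
TE = 157488.0 N

157488.0


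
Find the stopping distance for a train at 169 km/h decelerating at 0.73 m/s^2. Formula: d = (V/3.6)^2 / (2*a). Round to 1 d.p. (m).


Convert speed: V = 169 / 3.6 = 46.9444 m/s
V^2 = 2203.7809
d = 2203.7809 / (2 * 0.73)
d = 2203.7809 / 1.46
d = 1509.4 m

1509.4


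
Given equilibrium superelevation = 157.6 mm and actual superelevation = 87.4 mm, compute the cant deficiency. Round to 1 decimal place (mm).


Cant deficiency = equilibrium cant - actual cant
CD = 157.6 - 87.4
CD = 70.2 mm

70.2


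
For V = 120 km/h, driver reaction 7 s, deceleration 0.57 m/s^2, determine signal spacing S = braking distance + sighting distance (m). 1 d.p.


V = 120 / 3.6 = 33.3333 m/s
Braking distance = 33.3333^2 / (2*0.57) = 974.6589 m
Sighting distance = 33.3333 * 7 = 233.3333 m
S = 974.6589 + 233.3333 = 1208.0 m

1208.0


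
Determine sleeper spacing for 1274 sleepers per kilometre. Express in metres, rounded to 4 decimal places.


Spacing = 1000 m / number of sleepers
Spacing = 1000 / 1274
Spacing = 0.7849 m

0.7849


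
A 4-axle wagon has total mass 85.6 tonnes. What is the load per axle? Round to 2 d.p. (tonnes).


Load per axle = total weight / number of axles
Load = 85.6 / 4
Load = 21.40 tonnes

21.40


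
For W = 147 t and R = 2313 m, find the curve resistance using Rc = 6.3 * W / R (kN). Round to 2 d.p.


Rc = 6.3 * W / R
Rc = 6.3 * 147 / 2313
Rc = 926.1 / 2313
Rc = 0.40 kN

0.40


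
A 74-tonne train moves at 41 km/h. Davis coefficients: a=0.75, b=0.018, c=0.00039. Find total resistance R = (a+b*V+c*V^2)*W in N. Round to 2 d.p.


b*V = 0.018 * 41 = 0.738
c*V^2 = 0.00039 * 1681 = 0.65559
R_per_t = 0.75 + 0.738 + 0.65559 = 2.14359 N/t
R_total = 2.14359 * 74 = 158.63 N

158.63


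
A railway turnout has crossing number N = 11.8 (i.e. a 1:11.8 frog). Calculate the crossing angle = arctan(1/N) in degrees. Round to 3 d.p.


1/N = 1/11.8 = 0.084746
angle = arctan(0.084746) = 0.084544 rad
angle = 0.084544 * 180/pi = 4.844 degrees

4.844


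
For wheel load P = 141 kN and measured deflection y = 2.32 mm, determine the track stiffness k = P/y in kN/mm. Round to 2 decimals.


Track stiffness k = P / y
k = 141 / 2.32
k = 60.78 kN/mm

60.78


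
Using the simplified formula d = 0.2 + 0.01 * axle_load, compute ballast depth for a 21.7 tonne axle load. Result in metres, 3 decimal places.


d = 0.2 + 0.01 * 21.7
d = 0.2 + 0.217
d = 0.417 m

0.417


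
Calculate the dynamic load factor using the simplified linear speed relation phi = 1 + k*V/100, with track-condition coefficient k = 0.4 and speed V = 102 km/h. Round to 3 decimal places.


phi = 1 + k * V / 100
phi = 1 + 0.4 * 102 / 100
phi = 1 + 0.408
phi = 1.408

1.408


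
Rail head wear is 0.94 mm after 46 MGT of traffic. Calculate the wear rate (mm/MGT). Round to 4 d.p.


Wear rate = total wear / cumulative tonnage
Rate = 0.94 / 46
Rate = 0.0204 mm/MGT

0.0204


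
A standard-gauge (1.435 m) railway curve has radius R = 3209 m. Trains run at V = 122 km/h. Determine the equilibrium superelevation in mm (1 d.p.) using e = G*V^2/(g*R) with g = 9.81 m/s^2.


Convert speed: V = 122 / 3.6 = 33.8889 m/s
Apply formula: e = 1.435 * 33.8889^2 / (9.81 * 3209)
e = 1.435 * 1148.4568 / 31480.29
e = 0.052351 m = 52.4 mm

52.4


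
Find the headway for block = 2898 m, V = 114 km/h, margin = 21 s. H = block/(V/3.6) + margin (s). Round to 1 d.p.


V = 114 / 3.6 = 31.6667 m/s
Block traversal time = 2898 / 31.6667 = 91.5158 s
Headway = 91.5158 + 21
Headway = 112.5 s

112.5


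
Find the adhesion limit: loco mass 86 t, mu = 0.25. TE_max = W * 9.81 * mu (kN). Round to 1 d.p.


TE_max = W * g * mu
TE_max = 86 * 9.81 * 0.25
TE_max = 843.66 * 0.25
TE_max = 210.9 kN

210.9


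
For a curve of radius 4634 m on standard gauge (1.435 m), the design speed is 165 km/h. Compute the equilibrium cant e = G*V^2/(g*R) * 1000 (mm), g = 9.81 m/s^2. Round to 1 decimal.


Convert speed: V = 165 / 3.6 = 45.8333 m/s
Apply formula: e = 1.435 * 45.8333^2 / (9.81 * 4634)
e = 1.435 * 2100.6944 / 45459.54
e = 0.066312 m = 66.3 mm

66.3


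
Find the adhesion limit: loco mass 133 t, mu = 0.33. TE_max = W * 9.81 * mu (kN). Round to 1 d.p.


TE_max = W * g * mu
TE_max = 133 * 9.81 * 0.33
TE_max = 1304.73 * 0.33
TE_max = 430.6 kN

430.6


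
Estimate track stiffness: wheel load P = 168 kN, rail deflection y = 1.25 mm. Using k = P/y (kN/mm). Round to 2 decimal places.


Track stiffness k = P / y
k = 168 / 1.25
k = 134.40 kN/mm

134.40


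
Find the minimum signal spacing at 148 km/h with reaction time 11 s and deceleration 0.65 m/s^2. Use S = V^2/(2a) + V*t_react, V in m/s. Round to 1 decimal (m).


V = 148 / 3.6 = 41.1111 m/s
Braking distance = 41.1111^2 / (2*0.65) = 1300.095 m
Sighting distance = 41.1111 * 11 = 452.2222 m
S = 1300.095 + 452.2222 = 1752.3 m

1752.3


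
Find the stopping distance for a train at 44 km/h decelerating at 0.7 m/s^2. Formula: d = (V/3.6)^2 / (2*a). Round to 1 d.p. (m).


Convert speed: V = 44 / 3.6 = 12.2222 m/s
V^2 = 149.3827
d = 149.3827 / (2 * 0.7)
d = 149.3827 / 1.4
d = 106.7 m

106.7


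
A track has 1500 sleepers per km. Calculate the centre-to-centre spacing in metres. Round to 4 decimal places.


Spacing = 1000 m / number of sleepers
Spacing = 1000 / 1500
Spacing = 0.6667 m

0.6667


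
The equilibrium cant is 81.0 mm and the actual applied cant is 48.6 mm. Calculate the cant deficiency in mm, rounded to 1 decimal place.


Cant deficiency = equilibrium cant - actual cant
CD = 81.0 - 48.6
CD = 32.4 mm

32.4


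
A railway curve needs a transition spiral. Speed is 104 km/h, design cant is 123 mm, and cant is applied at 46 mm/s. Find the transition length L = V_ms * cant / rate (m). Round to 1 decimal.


Convert speed: V = 104 / 3.6 = 28.8889 m/s
L = 28.8889 * 123 / 46
L = 3553.3333 / 46
L = 77.2 m

77.2


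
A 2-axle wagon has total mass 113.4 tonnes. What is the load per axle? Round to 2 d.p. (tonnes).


Load per axle = total weight / number of axles
Load = 113.4 / 2
Load = 56.70 tonnes

56.70


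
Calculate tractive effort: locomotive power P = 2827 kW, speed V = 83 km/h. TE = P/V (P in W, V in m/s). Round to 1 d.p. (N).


Convert: P = 2827 kW = 2827000 W
V = 83 / 3.6 = 23.0556 m/s
TE = 2827000 / 23.0556
TE = 122616.9 N

122616.9


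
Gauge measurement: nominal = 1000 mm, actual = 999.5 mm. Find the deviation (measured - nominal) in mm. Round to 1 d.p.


Deviation = measured - nominal
Deviation = 999.5 - 1000
Deviation = -0.5 mm

-0.5


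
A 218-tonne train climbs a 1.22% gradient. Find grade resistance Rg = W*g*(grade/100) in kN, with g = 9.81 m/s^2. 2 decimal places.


Rg = W * 9.81 * grade / 100
Rg = 218 * 9.81 * 1.22 / 100
Rg = 2138.58 * 0.0122
Rg = 26.09 kN

26.09


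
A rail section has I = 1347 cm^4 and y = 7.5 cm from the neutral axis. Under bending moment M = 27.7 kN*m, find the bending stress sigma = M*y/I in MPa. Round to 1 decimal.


Convert units:
M = 27.7 kN*m = 27700000 N*mm
y = 7.5 cm = 75 mm
I = 1347 cm^4 = 13470000 mm^4
sigma = 27700000 * 75 / 13470000
sigma = 154.2 MPa

154.2


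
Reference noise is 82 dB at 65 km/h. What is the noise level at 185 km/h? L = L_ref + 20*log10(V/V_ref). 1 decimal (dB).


V/V_ref = 185 / 65 = 2.846154
log10(2.846154) = 0.454258
20 * 0.454258 = 9.0852
L = 82 + 9.0852 = 91.1 dB

91.1


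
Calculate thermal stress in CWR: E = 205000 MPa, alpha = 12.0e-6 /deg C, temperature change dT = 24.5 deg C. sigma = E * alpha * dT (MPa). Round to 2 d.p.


sigma = E * alpha * dT
sigma = 205000 * 12.0e-6 * 24.5
sigma = 2.46 * 24.5
sigma = 60.27 MPa

60.27


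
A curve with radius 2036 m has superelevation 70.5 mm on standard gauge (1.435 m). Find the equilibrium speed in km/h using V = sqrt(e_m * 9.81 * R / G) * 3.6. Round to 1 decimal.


Convert cant: e = 70.5 mm = 0.0705 m
V_ms = sqrt(0.0705 * 9.81 * 2036 / 1.435)
V_ms = sqrt(981.259777) = 31.3251 m/s
V = 31.3251 * 3.6 = 112.8 km/h

112.8


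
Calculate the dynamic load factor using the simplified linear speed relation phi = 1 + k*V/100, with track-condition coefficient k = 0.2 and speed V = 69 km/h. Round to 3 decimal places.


phi = 1 + k * V / 100
phi = 1 + 0.2 * 69 / 100
phi = 1 + 0.138
phi = 1.138

1.138


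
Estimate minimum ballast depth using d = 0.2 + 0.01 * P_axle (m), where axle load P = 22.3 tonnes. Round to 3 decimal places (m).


d = 0.2 + 0.01 * 22.3
d = 0.2 + 0.223
d = 0.423 m

0.423


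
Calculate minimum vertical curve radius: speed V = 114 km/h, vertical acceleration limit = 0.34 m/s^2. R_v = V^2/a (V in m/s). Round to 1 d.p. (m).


Convert speed: V = 114 / 3.6 = 31.6667 m/s
V^2 = 1002.7778 m^2/s^2
R_v = 1002.7778 / 0.34
R_v = 2949.3 m

2949.3


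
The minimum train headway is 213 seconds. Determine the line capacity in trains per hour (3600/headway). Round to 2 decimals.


Capacity = 3600 / headway
Capacity = 3600 / 213
Capacity = 16.90 trains/hour

16.90


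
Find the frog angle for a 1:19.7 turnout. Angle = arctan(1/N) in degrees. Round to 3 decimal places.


1/N = 1/19.7 = 0.050761
angle = arctan(0.050761) = 0.050718 rad
angle = 0.050718 * 180/pi = 2.906 degrees

2.906


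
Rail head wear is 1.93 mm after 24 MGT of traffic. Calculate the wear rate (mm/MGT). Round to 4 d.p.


Wear rate = total wear / cumulative tonnage
Rate = 1.93 / 24
Rate = 0.0804 mm/MGT

0.0804


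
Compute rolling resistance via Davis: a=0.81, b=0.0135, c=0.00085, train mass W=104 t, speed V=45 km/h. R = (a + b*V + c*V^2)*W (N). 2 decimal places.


b*V = 0.0135 * 45 = 0.6075
c*V^2 = 0.00085 * 2025 = 1.72125
R_per_t = 0.81 + 0.6075 + 1.72125 = 3.13875 N/t
R_total = 3.13875 * 104 = 326.43 N

326.43


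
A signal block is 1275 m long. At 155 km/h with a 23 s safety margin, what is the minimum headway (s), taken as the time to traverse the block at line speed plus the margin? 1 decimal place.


V = 155 / 3.6 = 43.0556 m/s
Block traversal time = 1275 / 43.0556 = 29.6129 s
Headway = 29.6129 + 23
Headway = 52.6 s

52.6


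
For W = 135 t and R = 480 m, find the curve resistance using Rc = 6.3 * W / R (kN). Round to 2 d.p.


Rc = 6.3 * W / R
Rc = 6.3 * 135 / 480
Rc = 850.5 / 480
Rc = 1.77 kN

1.77


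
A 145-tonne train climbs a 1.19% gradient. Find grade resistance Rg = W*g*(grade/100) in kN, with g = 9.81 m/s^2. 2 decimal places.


Rg = W * 9.81 * grade / 100
Rg = 145 * 9.81 * 1.19 / 100
Rg = 1422.45 * 0.0119
Rg = 16.93 kN

16.93


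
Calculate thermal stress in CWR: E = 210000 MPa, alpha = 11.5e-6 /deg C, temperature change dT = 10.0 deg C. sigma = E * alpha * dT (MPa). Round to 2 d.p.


sigma = E * alpha * dT
sigma = 210000 * 11.5e-6 * 10.0
sigma = 2.415 * 10.0
sigma = 24.15 MPa

24.15


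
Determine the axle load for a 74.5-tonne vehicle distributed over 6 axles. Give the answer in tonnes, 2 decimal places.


Load per axle = total weight / number of axles
Load = 74.5 / 6
Load = 12.42 tonnes

12.42


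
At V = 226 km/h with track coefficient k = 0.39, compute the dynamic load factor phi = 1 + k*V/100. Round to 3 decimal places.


phi = 1 + k * V / 100
phi = 1 + 0.39 * 226 / 100
phi = 1 + 0.8814
phi = 1.881

1.881


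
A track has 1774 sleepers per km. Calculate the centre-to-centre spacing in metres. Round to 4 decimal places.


Spacing = 1000 m / number of sleepers
Spacing = 1000 / 1774
Spacing = 0.5637 m

0.5637


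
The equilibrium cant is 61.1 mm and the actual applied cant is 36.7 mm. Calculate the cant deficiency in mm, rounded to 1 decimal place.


Cant deficiency = equilibrium cant - actual cant
CD = 61.1 - 36.7
CD = 24.4 mm

24.4


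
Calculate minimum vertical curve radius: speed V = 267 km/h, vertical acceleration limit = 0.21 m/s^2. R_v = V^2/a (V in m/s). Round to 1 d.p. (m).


Convert speed: V = 267 / 3.6 = 74.1667 m/s
V^2 = 5500.6944 m^2/s^2
R_v = 5500.6944 / 0.21
R_v = 26193.8 m

26193.8


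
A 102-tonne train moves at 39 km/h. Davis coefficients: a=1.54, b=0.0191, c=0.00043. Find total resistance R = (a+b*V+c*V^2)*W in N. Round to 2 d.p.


b*V = 0.0191 * 39 = 0.7449
c*V^2 = 0.00043 * 1521 = 0.65403
R_per_t = 1.54 + 0.7449 + 0.65403 = 2.93893 N/t
R_total = 2.93893 * 102 = 299.77 N

299.77


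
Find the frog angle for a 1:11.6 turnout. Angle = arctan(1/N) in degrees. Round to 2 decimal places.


1/N = 1/11.6 = 0.086207
angle = arctan(0.086207) = 0.085994 rad
angle = 0.085994 * 180/pi = 4.93 degrees

4.93


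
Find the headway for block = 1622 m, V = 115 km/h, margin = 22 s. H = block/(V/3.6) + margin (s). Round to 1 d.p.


V = 115 / 3.6 = 31.9444 m/s
Block traversal time = 1622 / 31.9444 = 50.7757 s
Headway = 50.7757 + 22
Headway = 72.8 s

72.8


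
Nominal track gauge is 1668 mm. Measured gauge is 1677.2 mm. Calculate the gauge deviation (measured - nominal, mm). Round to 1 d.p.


Deviation = measured - nominal
Deviation = 1677.2 - 1668
Deviation = 9.2 mm

9.2


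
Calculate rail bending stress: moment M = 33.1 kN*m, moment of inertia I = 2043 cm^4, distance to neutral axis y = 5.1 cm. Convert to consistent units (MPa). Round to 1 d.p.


Convert units:
M = 33.1 kN*m = 33100000 N*mm
y = 5.1 cm = 51 mm
I = 2043 cm^4 = 20430000 mm^4
sigma = 33100000 * 51 / 20430000
sigma = 82.6 MPa

82.6


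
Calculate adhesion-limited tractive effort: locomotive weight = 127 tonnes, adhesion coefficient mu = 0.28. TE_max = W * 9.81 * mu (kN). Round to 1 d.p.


TE_max = W * g * mu
TE_max = 127 * 9.81 * 0.28
TE_max = 1245.87 * 0.28
TE_max = 348.8 kN

348.8


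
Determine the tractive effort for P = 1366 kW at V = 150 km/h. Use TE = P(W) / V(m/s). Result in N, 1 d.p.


Convert: P = 1366 kW = 1366000 W
V = 150 / 3.6 = 41.6667 m/s
TE = 1366000 / 41.6667
TE = 32784.0 N

32784.0


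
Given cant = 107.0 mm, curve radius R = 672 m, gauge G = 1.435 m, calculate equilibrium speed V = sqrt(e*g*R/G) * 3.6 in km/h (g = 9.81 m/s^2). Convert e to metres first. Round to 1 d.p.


Convert cant: e = 107.0 mm = 0.1070 m
V_ms = sqrt(0.1070 * 9.81 * 672 / 1.435)
V_ms = sqrt(491.55278) = 22.171 m/s
V = 22.171 * 3.6 = 79.8 km/h

79.8


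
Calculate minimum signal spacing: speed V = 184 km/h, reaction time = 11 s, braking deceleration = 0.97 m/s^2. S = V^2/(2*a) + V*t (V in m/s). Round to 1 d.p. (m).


V = 184 / 3.6 = 51.1111 m/s
Braking distance = 51.1111^2 / (2*0.97) = 1346.5699 m
Sighting distance = 51.1111 * 11 = 562.2222 m
S = 1346.5699 + 562.2222 = 1908.8 m

1908.8


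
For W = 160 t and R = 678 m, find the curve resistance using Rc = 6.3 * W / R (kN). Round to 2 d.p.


Rc = 6.3 * W / R
Rc = 6.3 * 160 / 678
Rc = 1008.0 / 678
Rc = 1.49 kN

1.49


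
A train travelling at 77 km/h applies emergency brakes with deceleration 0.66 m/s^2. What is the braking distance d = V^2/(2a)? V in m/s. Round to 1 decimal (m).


Convert speed: V = 77 / 3.6 = 21.3889 m/s
V^2 = 457.4846
d = 457.4846 / (2 * 0.66)
d = 457.4846 / 1.32
d = 346.6 m

346.6


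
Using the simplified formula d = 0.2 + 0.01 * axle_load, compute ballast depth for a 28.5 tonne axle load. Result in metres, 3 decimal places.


d = 0.2 + 0.01 * 28.5
d = 0.2 + 0.285
d = 0.485 m

0.485


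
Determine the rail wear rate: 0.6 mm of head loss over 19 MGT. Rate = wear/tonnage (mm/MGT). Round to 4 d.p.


Wear rate = total wear / cumulative tonnage
Rate = 0.6 / 19
Rate = 0.0316 mm/MGT

0.0316


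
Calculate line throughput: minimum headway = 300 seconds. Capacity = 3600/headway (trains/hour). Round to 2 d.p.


Capacity = 3600 / headway
Capacity = 3600 / 300
Capacity = 12.00 trains/hour

12.00


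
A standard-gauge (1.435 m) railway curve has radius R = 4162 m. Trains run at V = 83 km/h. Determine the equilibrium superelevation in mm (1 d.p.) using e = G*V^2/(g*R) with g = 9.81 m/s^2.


Convert speed: V = 83 / 3.6 = 23.0556 m/s
Apply formula: e = 1.435 * 23.0556^2 / (9.81 * 4162)
e = 1.435 * 531.5586 / 40829.22
e = 0.018682 m = 18.7 mm

18.7


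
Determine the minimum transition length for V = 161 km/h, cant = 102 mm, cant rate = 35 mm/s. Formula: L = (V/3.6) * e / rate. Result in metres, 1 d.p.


Convert speed: V = 161 / 3.6 = 44.7222 m/s
L = 44.7222 * 102 / 35
L = 4561.6667 / 35
L = 130.3 m

130.3


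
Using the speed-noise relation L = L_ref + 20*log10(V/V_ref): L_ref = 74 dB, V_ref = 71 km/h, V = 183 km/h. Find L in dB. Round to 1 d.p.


V/V_ref = 183 / 71 = 2.577465
log10(2.577465) = 0.411193
20 * 0.411193 = 8.2239
L = 74 + 8.2239 = 82.2 dB

82.2


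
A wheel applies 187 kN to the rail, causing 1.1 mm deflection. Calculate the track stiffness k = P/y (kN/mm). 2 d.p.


Track stiffness k = P / y
k = 187 / 1.1
k = 170.00 kN/mm

170.00


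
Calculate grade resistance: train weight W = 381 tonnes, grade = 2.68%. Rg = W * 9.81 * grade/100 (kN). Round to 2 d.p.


Rg = W * 9.81 * grade / 100
Rg = 381 * 9.81 * 2.68 / 100
Rg = 3737.61 * 0.0268
Rg = 100.17 kN

100.17


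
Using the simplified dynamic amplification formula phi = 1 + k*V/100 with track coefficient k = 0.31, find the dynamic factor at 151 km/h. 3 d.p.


phi = 1 + k * V / 100
phi = 1 + 0.31 * 151 / 100
phi = 1 + 0.4681
phi = 1.468

1.468


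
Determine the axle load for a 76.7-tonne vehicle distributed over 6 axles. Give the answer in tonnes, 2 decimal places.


Load per axle = total weight / number of axles
Load = 76.7 / 6
Load = 12.78 tonnes

12.78


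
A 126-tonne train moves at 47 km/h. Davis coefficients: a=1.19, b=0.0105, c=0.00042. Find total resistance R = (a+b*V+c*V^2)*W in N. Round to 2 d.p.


b*V = 0.0105 * 47 = 0.4935
c*V^2 = 0.00042 * 2209 = 0.92778
R_per_t = 1.19 + 0.4935 + 0.92778 = 2.61128 N/t
R_total = 2.61128 * 126 = 329.02 N

329.02


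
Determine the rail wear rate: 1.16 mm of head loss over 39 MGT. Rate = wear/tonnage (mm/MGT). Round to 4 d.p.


Wear rate = total wear / cumulative tonnage
Rate = 1.16 / 39
Rate = 0.0297 mm/MGT

0.0297


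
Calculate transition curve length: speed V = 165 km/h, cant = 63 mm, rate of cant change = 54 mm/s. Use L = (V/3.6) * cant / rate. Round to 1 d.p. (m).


Convert speed: V = 165 / 3.6 = 45.8333 m/s
L = 45.8333 * 63 / 54
L = 2887.5 / 54
L = 53.5 m

53.5


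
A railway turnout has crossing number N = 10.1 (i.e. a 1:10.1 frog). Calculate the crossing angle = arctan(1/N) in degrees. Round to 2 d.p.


1/N = 1/10.1 = 0.09901
angle = arctan(0.09901) = 0.098688 rad
angle = 0.098688 * 180/pi = 5.65 degrees

5.65
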